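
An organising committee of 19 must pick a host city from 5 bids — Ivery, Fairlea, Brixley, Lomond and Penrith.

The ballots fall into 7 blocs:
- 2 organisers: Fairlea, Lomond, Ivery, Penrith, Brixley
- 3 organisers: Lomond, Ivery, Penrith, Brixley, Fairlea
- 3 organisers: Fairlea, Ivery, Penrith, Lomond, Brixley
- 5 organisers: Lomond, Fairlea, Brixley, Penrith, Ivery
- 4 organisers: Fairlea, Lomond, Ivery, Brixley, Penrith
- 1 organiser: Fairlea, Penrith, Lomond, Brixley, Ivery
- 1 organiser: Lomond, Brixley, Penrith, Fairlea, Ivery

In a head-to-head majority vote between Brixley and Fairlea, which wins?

Ballots ranking Brixley above Fairlea: 3 + 1 = 4.
Ballots ranking Fairlea above Brixley: 19 − 4 = 15.
Fairlea wins the head-to-head 15–4.

Fairlea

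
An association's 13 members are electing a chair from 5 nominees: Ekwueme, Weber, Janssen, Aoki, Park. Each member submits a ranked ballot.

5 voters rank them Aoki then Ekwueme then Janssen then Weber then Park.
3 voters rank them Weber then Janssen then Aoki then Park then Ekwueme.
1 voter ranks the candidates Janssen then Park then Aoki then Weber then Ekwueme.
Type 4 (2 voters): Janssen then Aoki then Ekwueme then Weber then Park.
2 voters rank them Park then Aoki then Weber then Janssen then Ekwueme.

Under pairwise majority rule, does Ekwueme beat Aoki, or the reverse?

No ballot ranks Ekwueme above Aoki: 0.
Ballots ranking Aoki above Ekwueme: 13 − 0 = 13.
Aoki wins the head-to-head 13–0.

Aoki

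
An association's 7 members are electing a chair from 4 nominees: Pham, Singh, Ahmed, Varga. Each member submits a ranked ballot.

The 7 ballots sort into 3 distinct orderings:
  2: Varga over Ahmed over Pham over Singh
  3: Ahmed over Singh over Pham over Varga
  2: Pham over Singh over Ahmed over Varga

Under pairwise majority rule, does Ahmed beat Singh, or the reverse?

Ballots ranking Ahmed above Singh: 2 + 3 = 5.
Ballots ranking Singh above Ahmed: 7 − 5 = 2.
Ahmed wins the head-to-head 5–2.

Ahmed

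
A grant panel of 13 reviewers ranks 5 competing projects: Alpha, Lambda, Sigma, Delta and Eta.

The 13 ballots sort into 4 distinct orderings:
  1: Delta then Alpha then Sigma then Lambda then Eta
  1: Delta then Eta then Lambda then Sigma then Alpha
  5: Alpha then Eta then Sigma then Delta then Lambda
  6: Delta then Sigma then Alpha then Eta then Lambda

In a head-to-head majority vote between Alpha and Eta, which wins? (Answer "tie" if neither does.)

Alpha

Ballots ranking Alpha above Eta: 1 + 5 + 6 = 12.
Ballots ranking Eta above Alpha: 13 − 12 = 1.
Alpha wins the head-to-head 12–1.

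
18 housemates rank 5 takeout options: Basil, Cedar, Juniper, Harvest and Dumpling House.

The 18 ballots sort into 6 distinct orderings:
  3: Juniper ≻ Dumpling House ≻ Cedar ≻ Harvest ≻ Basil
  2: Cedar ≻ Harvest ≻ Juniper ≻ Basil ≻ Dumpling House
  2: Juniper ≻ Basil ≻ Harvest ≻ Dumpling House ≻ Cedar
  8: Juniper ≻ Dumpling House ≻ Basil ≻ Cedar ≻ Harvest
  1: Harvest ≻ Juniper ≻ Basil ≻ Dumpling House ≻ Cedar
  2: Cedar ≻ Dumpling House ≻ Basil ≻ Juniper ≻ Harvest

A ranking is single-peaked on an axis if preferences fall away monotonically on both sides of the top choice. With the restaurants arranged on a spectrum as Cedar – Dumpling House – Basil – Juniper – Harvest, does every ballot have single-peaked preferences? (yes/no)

Axis positions: Cedar=1, Dumpling House=2, Basil=3, Juniper=4, Harvest=5.
Faction 1: ranking walks positions 4-2-1-5-3; Dumpling House is ranked above Basil even though Basil lies between Dumpling House and the peak Juniper on the axis — preferences dip and rise again. Not single-peaked.
Faction 2: ranking walks positions 1-5-4-3-2; Harvest is ranked above Dumpling House even though Dumpling House lies between Harvest and the peak Cedar on the axis — preferences dip and rise again. Not single-peaked.
Faction 3 (peak Juniper at position 4): ranking walks positions 4-3-5-2-1, expanding outward from the peak — single-peaked.
Faction 4: ranking walks positions 4-2-3-1-5; Dumpling House is ranked above Basil even though Basil lies between Dumpling House and the peak Juniper on the axis — preferences dip and rise again. Not single-peaked.
Faction 5 (peak Harvest at position 5): ranking walks positions 5-4-3-2-1, expanding outward from the peak — single-peaked.
Faction 6 (peak Cedar at position 1): ranking walks positions 1-2-3-4-5, expanding outward from the peak — single-peaked.
Faction 1 violates single-peakedness, so the profile is not single-peaked on this axis.

no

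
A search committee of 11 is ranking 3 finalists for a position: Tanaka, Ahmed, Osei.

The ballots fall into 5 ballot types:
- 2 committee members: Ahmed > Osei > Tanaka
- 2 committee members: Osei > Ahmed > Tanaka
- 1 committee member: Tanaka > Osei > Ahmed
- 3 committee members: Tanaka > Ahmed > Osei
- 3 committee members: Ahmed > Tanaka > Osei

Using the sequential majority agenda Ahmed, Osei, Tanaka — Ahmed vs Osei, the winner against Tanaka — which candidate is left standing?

Ahmed

Round 1: Ahmed vs Osei — 8–3, Ahmed advances.
Round 2: Ahmed vs Tanaka — 7–4, Ahmed advances.
Ahmed survives the agenda.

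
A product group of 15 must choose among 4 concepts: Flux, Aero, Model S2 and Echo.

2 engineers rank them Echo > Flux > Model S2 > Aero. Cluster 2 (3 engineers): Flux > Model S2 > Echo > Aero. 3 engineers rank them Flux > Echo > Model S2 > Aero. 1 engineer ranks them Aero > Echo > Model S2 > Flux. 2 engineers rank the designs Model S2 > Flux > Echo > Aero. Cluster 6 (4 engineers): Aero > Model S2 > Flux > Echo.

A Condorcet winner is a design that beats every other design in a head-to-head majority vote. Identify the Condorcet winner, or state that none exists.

Check each pair by majority over 15 ballots:
Flux vs Aero: Flux preferred on 2+3+3+2 = 10 ballots; Flux wins 10–5.
Flux vs Model S2: Flux, 8–7.
Flux vs Echo: Flux preferred on 3+3+2+4 = 12 ballots; Flux wins 12–3.
Aero vs Model S2: Model S2 wins 10–5.
Aero vs Echo: 5 to 10, Echo.
Model S2 vs Echo: 3+2+4 = 9 for Model S2, 6 for Echo — Model S2 by 9–6.
Flux wins every pairwise contest, so Flux is the Condorcet winner.

Flux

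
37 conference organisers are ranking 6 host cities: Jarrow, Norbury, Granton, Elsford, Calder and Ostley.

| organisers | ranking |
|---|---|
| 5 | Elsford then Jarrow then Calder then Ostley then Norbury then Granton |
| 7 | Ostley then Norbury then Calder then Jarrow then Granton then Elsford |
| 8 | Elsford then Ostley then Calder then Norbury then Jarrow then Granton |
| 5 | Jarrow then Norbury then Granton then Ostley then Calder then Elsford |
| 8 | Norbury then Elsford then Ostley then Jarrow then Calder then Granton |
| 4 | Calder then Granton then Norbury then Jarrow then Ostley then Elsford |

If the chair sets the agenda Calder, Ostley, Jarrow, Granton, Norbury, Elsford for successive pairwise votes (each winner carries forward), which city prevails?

Elsford

Round 1: Calder vs Ostley — 9–28, Ostley advances.
Round 2: Ostley vs Jarrow — 23–14, Ostley advances.
Round 3: Ostley vs Granton — 28–9, Ostley advances.
Round 4: Ostley vs Norbury — 20–17, Ostley advances.
Round 5: Ostley vs Elsford — 16–21, Elsford advances.
Elsford survives the agenda.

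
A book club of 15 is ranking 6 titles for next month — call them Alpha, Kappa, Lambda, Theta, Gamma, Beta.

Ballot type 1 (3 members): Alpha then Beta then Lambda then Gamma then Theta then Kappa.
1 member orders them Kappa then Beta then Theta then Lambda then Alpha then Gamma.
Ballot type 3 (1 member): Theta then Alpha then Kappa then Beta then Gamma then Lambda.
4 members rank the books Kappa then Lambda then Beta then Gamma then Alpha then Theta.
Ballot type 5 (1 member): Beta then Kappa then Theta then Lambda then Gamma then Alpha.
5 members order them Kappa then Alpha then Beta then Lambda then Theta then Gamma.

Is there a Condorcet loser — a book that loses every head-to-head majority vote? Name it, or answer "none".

Gamma

Head-to-head results (15 members):
Alpha vs Kappa: Kappa, 11–4.
Alpha vs Lambda: 9 to 6, Alpha.
Alpha vs Theta: 3+4+5 = 12 for Alpha, 3 for Theta — Alpha by 12–3.
Alpha vs Gamma: Alpha, 10–5.
Alpha vs Beta: Alpha, 9–6.
Kappa vs Lambda: Kappa, 12–3.
Kappa vs Theta: Kappa preferred on 1+4+1+5 = 11 ballots; Kappa wins 11–4.
Kappa vs Gamma: Kappa preferred on 1+1+4+1+5 = 12 ballots; Kappa wins 12–3.
Kappa–Beta: Kappa 11–4.
Lambda vs Theta: Lambda, 12–3.
Lambda vs Gamma: Lambda, 14–1.
Lambda–Beta: Beta 11–4.
Theta vs Gamma: 8 to 7, Theta.
Theta vs Beta: Theta is ranked higher on 1 ballot, Beta on 14. Beta wins 14–1.
Gamma vs Beta: Beta wins 15–0.
Gamma loses to every other book — it is the Condorcet loser.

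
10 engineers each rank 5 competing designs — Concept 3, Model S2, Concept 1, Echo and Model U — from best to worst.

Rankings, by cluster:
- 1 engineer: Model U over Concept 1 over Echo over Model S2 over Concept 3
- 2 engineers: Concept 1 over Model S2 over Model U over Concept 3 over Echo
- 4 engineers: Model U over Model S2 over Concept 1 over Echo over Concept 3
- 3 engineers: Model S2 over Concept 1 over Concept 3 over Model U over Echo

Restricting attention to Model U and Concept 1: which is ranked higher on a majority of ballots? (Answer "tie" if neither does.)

tie

Ballots ranking Model U above Concept 1: 1 + 4 = 5.
Ballots ranking Concept 1 above Model U: 10 − 5 = 5.
5–5: the pair ties.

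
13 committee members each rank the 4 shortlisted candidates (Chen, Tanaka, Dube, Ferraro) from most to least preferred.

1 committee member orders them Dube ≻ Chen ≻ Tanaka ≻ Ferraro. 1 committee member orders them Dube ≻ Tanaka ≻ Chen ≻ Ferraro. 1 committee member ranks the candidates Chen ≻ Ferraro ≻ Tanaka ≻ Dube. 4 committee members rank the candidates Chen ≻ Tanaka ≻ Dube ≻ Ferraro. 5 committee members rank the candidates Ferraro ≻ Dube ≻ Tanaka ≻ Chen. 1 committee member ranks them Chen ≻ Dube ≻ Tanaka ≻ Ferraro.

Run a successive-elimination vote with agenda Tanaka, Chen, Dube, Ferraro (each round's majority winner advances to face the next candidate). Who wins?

Dube

Round 1: Tanaka vs Chen — 6–7, Chen advances.
Round 2: Chen vs Dube — 6–7, Dube advances.
Round 3: Dube vs Ferraro — 7–6, Dube advances.
The agenda winner is Dube.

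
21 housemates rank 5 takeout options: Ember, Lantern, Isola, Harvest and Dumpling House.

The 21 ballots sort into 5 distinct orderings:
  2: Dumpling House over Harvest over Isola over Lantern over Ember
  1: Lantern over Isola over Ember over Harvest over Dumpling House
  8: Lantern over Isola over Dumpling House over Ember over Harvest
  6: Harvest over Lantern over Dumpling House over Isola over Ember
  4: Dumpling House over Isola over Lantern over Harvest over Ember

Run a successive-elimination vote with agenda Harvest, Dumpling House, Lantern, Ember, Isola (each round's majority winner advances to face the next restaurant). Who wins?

Round 1: Harvest vs Dumpling House — 7–14, Dumpling House advances.
Round 2: Dumpling House vs Lantern — 6–15, Lantern advances.
Round 3: Lantern vs Ember — 21–0, Lantern advances.
Round 4: Lantern vs Isola — 15–6, Lantern advances.
Lantern survives the agenda.

Lantern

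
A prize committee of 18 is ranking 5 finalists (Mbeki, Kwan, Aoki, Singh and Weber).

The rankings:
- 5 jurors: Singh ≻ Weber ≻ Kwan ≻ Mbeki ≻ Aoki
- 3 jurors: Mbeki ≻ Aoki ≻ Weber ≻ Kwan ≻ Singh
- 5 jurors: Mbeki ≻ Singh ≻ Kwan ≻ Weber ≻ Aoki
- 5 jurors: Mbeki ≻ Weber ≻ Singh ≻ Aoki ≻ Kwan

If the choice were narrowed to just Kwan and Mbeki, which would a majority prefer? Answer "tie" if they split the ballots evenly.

Ballots ranking Kwan above Mbeki: 5.
Ballots ranking Mbeki above Kwan: 18 − 5 = 13.
Mbeki wins the head-to-head 13–5.

Mbeki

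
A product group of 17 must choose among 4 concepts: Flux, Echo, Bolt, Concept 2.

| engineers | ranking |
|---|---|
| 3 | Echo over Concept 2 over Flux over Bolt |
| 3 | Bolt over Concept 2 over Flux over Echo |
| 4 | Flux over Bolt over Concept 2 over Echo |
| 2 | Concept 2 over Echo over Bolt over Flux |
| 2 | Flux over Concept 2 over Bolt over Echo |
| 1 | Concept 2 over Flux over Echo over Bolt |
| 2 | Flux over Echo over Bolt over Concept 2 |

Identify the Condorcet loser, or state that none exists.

Echo

Head-to-head results (17 engineers):
Flux vs Echo: Flux, 12–5.
Flux vs Bolt: 12 to 5, Flux.
Flux–Concept 2: Concept 2 9–8.
Echo vs Bolt: 8 to 9, Bolt.
Echo vs Concept 2: Concept 2, 12–5.
Bolt–Concept 2: Bolt 9–8.
Echo is beaten in every head-to-head and is the Condorcet loser.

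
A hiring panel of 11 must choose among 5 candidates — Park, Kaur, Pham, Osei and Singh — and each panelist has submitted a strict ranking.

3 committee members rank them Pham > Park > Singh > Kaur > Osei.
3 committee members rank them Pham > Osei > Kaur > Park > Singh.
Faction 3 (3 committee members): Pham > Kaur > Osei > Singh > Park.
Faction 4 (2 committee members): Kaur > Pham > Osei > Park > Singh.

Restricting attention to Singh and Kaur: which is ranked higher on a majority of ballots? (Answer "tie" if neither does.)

Ballots ranking Singh above Kaur: 3.
Ballots ranking Kaur above Singh: 11 − 3 = 8.
Kaur wins the head-to-head 8–3.

Kaur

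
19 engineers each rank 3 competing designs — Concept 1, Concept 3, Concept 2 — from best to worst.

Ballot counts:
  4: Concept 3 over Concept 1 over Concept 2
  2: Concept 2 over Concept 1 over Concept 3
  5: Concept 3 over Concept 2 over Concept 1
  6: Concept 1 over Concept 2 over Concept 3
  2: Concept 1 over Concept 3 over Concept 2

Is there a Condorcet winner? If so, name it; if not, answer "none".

Check each pair by majority over 19 ballots:
Concept 1 vs Concept 3: 10 to 9, Concept 1.
Concept 1 vs Concept 2: 4+6+2 = 12 for Concept 1, 7 for Concept 2 — Concept 1 by 12–7.
Concept 3 vs Concept 2: 4+5+2 = 11 for Concept 3, 8 for Concept 2 — Concept 3 by 11–8.
Concept 1 beats each of Concept 3, Concept 2 — Concept 1 is the Condorcet winner.

Concept 1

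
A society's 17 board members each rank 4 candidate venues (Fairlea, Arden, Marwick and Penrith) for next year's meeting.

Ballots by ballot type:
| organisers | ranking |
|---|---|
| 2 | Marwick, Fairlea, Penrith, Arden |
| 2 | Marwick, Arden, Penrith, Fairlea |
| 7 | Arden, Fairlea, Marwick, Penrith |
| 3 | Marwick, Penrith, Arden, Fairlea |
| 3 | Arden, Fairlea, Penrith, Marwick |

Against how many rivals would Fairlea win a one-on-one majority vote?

2

Fairlea against each rival (17 organisers):
Fairlea vs Arden: 2 to 15, Arden.
Fairlea vs Marwick: 7+3 = 10 for Fairlea, 7 for Marwick — Fairlea by 10–7.
Fairlea vs Penrith: Fairlea preferred on 2+7+3 = 12 ballots; Fairlea wins 12–5.
Fairlea beats Marwick, Penrith; loses to Arden — 2 pairwise wins.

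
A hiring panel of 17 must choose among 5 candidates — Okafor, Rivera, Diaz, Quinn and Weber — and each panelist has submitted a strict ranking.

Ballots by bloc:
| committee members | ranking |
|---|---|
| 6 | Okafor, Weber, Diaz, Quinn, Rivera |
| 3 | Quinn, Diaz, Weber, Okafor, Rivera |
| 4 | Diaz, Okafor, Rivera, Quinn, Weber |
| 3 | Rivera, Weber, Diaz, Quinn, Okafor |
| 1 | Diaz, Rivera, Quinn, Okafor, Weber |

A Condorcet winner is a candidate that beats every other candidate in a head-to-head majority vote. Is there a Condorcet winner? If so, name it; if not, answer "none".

none

Pairwise majorities:
Okafor vs Rivera: 6+3+4 = 13 for Okafor, 4 for Rivera — Okafor by 13–4.
Okafor vs Diaz: 6 for Okafor, 11 for Diaz — Diaz by 11–6.
Okafor vs Quinn: Okafor is ranked higher on 6+4 = 10 ballots, Quinn on 7. Okafor wins 10–7.
Okafor vs Weber: 6+4+1 = 11 for Okafor, 6 for Weber — Okafor by 11–6.
Rivera vs Diaz: 3 for Rivera, 14 for Diaz — Diaz by 14–3.
Rivera vs Quinn: Rivera preferred on 4+3+1 = 8 ballots; Quinn wins 9–8.
Rivera vs Weber: Rivera preferred on 4+3+1 = 8 ballots; Weber wins 9–8.
Diaz vs Quinn: Diaz is ranked higher on 6+4+3+1 = 14 ballots, Quinn on 3. Diaz wins 14–3.
Diaz vs Weber: Diaz preferred on 3+4+1 = 8 ballots; Weber wins 9–8.
Quinn vs Weber: 8 to 9, Weber.
Each candidate drops at least one matchup (Okafor loses to Diaz; Rivera loses to Okafor; Diaz loses to Weber; Quinn loses to Okafor; Weber loses to Okafor); the cycle Okafor beats Weber beats Diaz beats Okafor rules out a Condorcet winner.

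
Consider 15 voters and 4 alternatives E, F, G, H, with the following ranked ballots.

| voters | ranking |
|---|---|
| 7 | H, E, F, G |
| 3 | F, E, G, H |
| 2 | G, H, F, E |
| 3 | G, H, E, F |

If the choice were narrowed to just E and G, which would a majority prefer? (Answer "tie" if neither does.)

E

Ballots ranking E above G: 7 + 3 = 10.
Ballots ranking G above E: 15 − 10 = 5.
E wins the head-to-head 10–5.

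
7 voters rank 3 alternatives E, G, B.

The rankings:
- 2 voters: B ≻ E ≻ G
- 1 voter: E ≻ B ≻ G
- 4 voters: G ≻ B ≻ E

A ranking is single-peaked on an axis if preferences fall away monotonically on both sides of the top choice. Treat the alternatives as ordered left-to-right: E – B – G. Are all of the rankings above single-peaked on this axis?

yes

Axis positions: E=1, B=2, G=3.
Bloc 1 (peak B at position 2): ranking walks positions 2-1-3, expanding outward from the peak — single-peaked.
Bloc 2 (peak E at position 1): ranking walks positions 1-2-3, expanding outward from the peak — single-peaked.
Bloc 3 (peak G at position 3): ranking walks positions 3-2-1, expanding outward from the peak — single-peaked.
Every ranking is single-peaked on this axis.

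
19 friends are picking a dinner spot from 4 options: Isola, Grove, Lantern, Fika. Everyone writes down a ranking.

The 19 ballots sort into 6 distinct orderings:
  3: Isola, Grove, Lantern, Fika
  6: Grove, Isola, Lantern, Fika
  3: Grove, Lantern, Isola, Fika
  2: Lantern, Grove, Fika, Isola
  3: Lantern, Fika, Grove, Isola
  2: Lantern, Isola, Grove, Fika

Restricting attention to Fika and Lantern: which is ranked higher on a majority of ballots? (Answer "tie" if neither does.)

Lantern

No ballot ranks Fika above Lantern: 0.
Ballots ranking Lantern above Fika: 19 − 0 = 19.
Lantern wins the head-to-head 19–0.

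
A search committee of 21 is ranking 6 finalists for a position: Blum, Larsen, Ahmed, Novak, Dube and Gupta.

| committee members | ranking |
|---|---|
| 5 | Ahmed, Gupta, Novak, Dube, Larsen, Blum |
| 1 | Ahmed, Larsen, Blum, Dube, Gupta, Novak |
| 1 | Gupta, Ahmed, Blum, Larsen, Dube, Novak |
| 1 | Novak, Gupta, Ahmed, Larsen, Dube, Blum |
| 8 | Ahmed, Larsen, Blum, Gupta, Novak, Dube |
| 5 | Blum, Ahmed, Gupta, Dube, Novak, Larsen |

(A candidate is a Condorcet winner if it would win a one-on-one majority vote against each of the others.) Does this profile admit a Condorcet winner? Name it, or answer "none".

Ahmed

Head-to-head results (21 committee members):
Blum vs Larsen: Larsen, 15–6.
Blum vs Ahmed: Ahmed, 16–5.
Blum–Novak: Blum 15–6.
Blum–Dube: Blum 15–6.
Blum–Gupta: Blum 14–7.
Larsen vs Ahmed: Ahmed, 21–0.
Larsen vs Novak: Novak wins 11–10.
Larsen vs Dube: Larsen, 11–10.
Larsen vs Gupta: Gupta, 12–9.
Ahmed vs Novak: Ahmed, 20–1.
Ahmed vs Dube: Ahmed wins 21–0.
Ahmed vs Gupta: Ahmed wins 19–2.
Novak vs Dube: Novak wins 14–7.
Novak vs Gupta: Gupta, 20–1.
Dube–Gupta: Gupta 20–1.
Ahmed beats each of Blum, Larsen, Novak, Dube, Gupta — Ahmed is the Condorcet winner.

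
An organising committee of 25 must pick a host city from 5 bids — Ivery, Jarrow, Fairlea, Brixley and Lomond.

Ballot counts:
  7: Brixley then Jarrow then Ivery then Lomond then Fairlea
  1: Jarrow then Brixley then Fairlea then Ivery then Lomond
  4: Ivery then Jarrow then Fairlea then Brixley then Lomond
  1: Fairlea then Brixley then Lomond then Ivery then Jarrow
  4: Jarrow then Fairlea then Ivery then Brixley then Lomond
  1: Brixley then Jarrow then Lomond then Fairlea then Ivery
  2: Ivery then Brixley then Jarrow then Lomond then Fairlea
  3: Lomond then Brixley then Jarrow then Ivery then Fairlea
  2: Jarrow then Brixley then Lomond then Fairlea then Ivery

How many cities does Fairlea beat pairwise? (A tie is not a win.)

0

Fairlea against each rival (25 organisers):
Fairlea vs Ivery: 1+1+4+1+2 = 9 for Fairlea, 16 for Ivery — Ivery by 16–9.
Fairlea vs Jarrow: 1 for Fairlea, 24 for Jarrow — Jarrow by 24–1.
Fairlea vs Brixley: Brixley, 16–9.
Fairlea vs Lomond: Fairlea preferred on 1+4+1+4 = 10 ballots; Lomond wins 15–10.
Fairlea beats no one; loses to Ivery, Jarrow, Brixley, Lomond — 0 pairwise wins.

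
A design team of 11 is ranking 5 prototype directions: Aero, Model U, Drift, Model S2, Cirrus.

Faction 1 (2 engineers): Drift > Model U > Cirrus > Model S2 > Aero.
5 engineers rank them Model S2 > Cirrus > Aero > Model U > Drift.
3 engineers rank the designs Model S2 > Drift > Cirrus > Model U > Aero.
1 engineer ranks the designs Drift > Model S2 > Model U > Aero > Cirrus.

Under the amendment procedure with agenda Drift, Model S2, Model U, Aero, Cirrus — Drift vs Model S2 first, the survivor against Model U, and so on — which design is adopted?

Model S2

Round 1: Drift vs Model S2 — 3–8, Model S2 advances.
Round 2: Model S2 vs Model U — 9–2, Model S2 advances.
Round 3: Model S2 vs Aero — 11–0, Model S2 advances.
Round 4: Model S2 vs Cirrus — 9–2, Model S2 advances.
Model S2 survives the agenda.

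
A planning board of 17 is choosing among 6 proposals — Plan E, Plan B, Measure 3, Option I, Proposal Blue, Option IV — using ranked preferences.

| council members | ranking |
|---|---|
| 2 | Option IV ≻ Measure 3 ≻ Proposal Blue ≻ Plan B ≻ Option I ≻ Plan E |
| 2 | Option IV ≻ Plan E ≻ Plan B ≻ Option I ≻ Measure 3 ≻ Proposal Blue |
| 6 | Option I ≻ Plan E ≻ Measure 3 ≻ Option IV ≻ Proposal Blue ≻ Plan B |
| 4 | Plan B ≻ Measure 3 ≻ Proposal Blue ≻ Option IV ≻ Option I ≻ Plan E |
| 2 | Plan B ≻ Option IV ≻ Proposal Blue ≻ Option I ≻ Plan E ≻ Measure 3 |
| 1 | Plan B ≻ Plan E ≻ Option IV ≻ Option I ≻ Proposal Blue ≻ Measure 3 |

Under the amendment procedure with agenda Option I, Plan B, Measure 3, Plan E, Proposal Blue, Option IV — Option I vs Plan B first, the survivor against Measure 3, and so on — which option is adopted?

Round 1: Option I vs Plan B — 6–11, Plan B advances.
Round 2: Plan B vs Measure 3 — 9–8, Plan B advances.
Round 3: Plan B vs Plan E — 9–8, Plan B advances.
Round 4: Plan B vs Proposal Blue — 9–8, Plan B advances.
Round 5: Plan B vs Option IV — 7–10, Option IV advances.
The agenda winner is Option IV.

Option IV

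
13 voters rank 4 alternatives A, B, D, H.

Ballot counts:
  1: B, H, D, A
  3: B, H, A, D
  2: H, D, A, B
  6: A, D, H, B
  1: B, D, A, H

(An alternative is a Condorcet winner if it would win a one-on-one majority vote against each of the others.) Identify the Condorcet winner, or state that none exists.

Check each pair by majority over 13 ballots:
A vs B: 2+6 = 8 for A, 5 for B — A by 8–5.
A vs D: A is ranked higher on 3+6 = 9 ballots, D on 4. A wins 9–4.
A vs H: 6+1 = 7 for A, 6 for H — A by 7–6.
B vs D: 5 to 8, D.
B vs H: 5 to 8, H.
D vs H: D preferred on 6+1 = 7 ballots; D wins 7–6.
A beats each of B, D, H — A is the Condorcet winner.

A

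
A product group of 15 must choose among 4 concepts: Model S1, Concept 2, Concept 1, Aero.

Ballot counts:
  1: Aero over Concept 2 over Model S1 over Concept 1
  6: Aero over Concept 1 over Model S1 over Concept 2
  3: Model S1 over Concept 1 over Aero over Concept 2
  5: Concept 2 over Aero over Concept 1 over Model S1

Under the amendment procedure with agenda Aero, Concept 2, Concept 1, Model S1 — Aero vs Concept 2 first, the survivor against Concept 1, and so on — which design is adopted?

Round 1: Aero vs Concept 2 — 10–5, Aero advances.
Round 2: Aero vs Concept 1 — 12–3, Aero advances.
Round 3: Aero vs Model S1 — 12–3, Aero advances.
The agenda winner is Aero.

Aero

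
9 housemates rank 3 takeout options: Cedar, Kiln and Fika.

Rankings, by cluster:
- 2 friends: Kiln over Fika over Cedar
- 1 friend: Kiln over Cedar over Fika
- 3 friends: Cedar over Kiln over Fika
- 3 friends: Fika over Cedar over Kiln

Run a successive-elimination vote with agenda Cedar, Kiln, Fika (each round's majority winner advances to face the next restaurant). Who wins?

Fika

Round 1: Cedar vs Kiln — 6–3, Cedar advances.
Round 2: Cedar vs Fika — 4–5, Fika advances.
The agenda winner is Fika.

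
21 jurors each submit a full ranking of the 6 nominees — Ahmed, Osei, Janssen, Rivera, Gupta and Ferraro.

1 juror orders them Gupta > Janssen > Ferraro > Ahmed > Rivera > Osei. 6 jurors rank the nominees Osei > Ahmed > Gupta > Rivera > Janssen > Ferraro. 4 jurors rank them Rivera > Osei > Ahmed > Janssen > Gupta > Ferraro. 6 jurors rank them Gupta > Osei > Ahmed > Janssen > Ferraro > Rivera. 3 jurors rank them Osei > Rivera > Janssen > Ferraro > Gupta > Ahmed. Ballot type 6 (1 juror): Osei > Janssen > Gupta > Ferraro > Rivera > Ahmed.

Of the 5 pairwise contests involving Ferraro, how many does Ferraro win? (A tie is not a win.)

0

Ferraro against each rival (21 jurors):
Ferraro–Ahmed: Ahmed 16–5.
Ferraro vs Osei: Osei wins 20–1.
Ferraro–Janssen: Janssen 21–0.
Ferraro vs Rivera: Ferraro is ranked higher on 1+6+1 = 8 ballots, Rivera on 13. Rivera wins 13–8.
Ferraro vs Gupta: Gupta, 18–3.
Ferraro beats no one; loses to Ahmed, Osei, Janssen, Rivera, Gupta — 0 pairwise wins.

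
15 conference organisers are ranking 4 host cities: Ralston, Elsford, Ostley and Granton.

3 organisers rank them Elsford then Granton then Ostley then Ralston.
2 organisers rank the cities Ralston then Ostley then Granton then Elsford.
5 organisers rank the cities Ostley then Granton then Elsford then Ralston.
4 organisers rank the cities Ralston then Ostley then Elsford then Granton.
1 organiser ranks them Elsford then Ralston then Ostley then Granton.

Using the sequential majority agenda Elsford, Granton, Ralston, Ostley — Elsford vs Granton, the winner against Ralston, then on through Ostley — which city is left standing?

Round 1: Elsford vs Granton — 8–7, Elsford advances.
Round 2: Elsford vs Ralston — 9–6, Elsford advances.
Round 3: Elsford vs Ostley — 4–11, Ostley advances.
Ostley survives the agenda.

Ostley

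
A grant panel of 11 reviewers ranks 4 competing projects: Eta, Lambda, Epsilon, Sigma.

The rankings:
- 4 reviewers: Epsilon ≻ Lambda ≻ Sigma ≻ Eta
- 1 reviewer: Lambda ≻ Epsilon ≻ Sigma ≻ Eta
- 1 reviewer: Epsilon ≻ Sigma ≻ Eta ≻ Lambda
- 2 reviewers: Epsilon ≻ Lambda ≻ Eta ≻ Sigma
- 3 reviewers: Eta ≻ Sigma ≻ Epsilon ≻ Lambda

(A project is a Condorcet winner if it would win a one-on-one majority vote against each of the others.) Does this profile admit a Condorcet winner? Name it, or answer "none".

Epsilon

Pairwise majorities:
Eta vs Lambda: Eta is ranked higher on 1+3 = 4 ballots, Lambda on 7. Lambda wins 7–4.
Eta vs Epsilon: Eta is ranked higher on 3 ballots, Epsilon on 8. Epsilon wins 8–3.
Eta vs Sigma: 5 to 6, Sigma.
Lambda vs Epsilon: 1 to 10, Epsilon.
Lambda vs Sigma: 4+1+2 = 7 for Lambda, 4 for Sigma — Lambda by 7–4.
Epsilon vs Sigma: Epsilon is ranked higher on 4+1+1+2 = 8 ballots, Sigma on 3. Epsilon wins 8–3.
Epsilon wins every pairwise contest, so Epsilon is the Condorcet winner.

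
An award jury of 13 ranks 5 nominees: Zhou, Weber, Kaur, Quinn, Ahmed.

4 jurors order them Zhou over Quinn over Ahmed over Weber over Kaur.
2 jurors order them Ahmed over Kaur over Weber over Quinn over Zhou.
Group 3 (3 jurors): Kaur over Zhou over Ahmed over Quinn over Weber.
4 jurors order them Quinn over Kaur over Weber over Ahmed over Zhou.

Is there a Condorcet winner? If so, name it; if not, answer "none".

Pairwise majorities:
Zhou vs Weber: Zhou, 7–6.
Zhou vs Kaur: Zhou is ranked higher on 4 ballots, Kaur on 9. Kaur wins 9–4.
Zhou vs Quinn: 7 to 6, Zhou.
Zhou–Ahmed: Zhou 7–6.
Weber vs Kaur: Kaur wins 9–4.
Weber–Quinn: Quinn 11–2.
Weber–Ahmed: Ahmed 9–4.
Kaur vs Quinn: Kaur is ranked higher on 2+3 = 5 ballots, Quinn on 8. Quinn wins 8–5.
Kaur vs Ahmed: 3+4 = 7 for Kaur, 6 for Ahmed — Kaur by 7–6.
Quinn vs Ahmed: Quinn preferred on 4+4 = 8 ballots; Quinn wins 8–5.
Each nominee drops at least one matchup (Zhou loses to Kaur; Weber loses to Zhou; Kaur loses to Quinn; Quinn loses to Zhou; Ahmed loses to Zhou); the cycle Zhou → Quinn → Kaur → Zhou rules out a Condorcet winner.

none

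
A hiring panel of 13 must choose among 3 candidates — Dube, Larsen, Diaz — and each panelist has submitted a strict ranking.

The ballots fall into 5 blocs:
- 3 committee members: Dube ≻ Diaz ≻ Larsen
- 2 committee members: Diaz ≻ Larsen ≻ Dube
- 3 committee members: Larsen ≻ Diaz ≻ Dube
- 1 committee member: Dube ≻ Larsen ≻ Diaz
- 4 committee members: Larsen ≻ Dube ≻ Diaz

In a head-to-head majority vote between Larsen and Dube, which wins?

Ballots ranking Larsen above Dube: 2 + 3 + 4 = 9.
Ballots ranking Dube above Larsen: 13 − 9 = 4.
Larsen wins the head-to-head 9–4.

Larsen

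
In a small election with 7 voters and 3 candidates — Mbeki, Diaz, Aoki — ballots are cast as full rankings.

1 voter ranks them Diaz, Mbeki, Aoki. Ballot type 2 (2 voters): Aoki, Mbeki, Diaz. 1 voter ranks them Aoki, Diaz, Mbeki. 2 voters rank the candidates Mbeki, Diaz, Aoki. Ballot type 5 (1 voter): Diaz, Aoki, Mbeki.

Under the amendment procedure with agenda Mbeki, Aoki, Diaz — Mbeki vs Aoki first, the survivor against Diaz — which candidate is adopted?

Round 1: Mbeki vs Aoki — 3–4, Aoki advances.
Round 2: Aoki vs Diaz — 3–4, Diaz advances.
Diaz survives the agenda.

Diaz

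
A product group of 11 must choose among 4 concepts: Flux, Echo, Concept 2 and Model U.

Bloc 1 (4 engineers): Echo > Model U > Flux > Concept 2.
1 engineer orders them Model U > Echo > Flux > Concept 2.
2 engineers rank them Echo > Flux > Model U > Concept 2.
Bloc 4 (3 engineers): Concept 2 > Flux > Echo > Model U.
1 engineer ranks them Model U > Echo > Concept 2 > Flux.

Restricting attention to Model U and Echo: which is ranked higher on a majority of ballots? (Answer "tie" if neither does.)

Ballots ranking Model U above Echo: 1 + 1 = 2.
Ballots ranking Echo above Model U: 11 − 2 = 9.
Echo wins the head-to-head 9–2.

Echo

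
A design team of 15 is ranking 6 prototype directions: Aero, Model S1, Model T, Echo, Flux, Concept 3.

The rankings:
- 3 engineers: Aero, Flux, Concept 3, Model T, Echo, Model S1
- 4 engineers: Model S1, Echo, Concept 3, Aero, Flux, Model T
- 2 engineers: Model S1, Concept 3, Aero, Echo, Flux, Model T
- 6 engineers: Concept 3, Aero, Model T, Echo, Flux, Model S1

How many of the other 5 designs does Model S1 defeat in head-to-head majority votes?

0

Model S1 against each rival (15 engineers):
Model S1 vs Aero: Aero, 9–6.
Model S1 vs Model T: Model T wins 9–6.
Model S1 vs Echo: 6 to 9, Echo.
Model S1 vs Flux: Model S1 is ranked higher on 4+2 = 6 ballots, Flux on 9. Flux wins 9–6.
Model S1 vs Concept 3: Model S1 is ranked higher on 4+2 = 6 ballots, Concept 3 on 9. Concept 3 wins 9–6.
Model S1 beats no one; loses to Aero, Model T, Echo, Flux, Concept 3 — 0 pairwise wins.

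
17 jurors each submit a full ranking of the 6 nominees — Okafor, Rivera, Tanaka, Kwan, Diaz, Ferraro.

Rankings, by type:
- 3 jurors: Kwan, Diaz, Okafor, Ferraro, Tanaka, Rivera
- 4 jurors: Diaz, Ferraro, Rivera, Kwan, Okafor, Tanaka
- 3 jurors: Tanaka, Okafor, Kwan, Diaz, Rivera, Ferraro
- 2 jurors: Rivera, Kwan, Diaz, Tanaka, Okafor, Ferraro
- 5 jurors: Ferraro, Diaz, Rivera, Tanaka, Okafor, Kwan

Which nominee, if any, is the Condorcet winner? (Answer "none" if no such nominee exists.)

Diaz

Pairwise majorities:
Okafor–Rivera: Rivera 11–6.
Okafor–Tanaka: Tanaka 10–7.
Okafor–Kwan: Kwan 9–8.
Okafor vs Diaz: Diaz wins 14–3.
Okafor vs Ferraro: Ferraro wins 9–8.
Rivera vs Tanaka: Rivera wins 11–6.
Rivera vs Kwan: Rivera wins 11–6.
Rivera vs Diaz: Diaz wins 15–2.
Rivera vs Ferraro: Ferraro, 12–5.
Tanaka vs Kwan: Kwan, 9–8.
Tanaka vs Diaz: Diaz wins 14–3.
Tanaka vs Ferraro: Ferraro, 12–5.
Kwan vs Diaz: Diaz, 9–8.
Kwan vs Ferraro: Ferraro wins 9–8.
Diaz vs Ferraro: Diaz, 12–5.
Diaz wins every pairwise contest, so Diaz is the Condorcet winner.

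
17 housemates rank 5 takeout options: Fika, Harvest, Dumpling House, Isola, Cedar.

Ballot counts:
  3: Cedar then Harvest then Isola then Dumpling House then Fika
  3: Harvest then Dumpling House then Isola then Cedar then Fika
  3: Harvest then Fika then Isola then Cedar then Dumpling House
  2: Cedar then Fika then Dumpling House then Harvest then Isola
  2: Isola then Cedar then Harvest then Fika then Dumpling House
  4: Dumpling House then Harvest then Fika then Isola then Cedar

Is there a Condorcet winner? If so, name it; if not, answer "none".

Harvest

Head-to-head results (17 friends):
Fika vs Harvest: Harvest wins 15–2.
Fika–Dumpling House: Dumpling House 10–7.
Fika vs Isola: 3+2+4 = 9 for Fika, 8 for Isola — Fika by 9–8.
Fika vs Cedar: Fika is ranked higher on 3+4 = 7 ballots, Cedar on 10. Cedar wins 10–7.
Harvest vs Dumpling House: 3+3+3+2 = 11 for Harvest, 6 for Dumpling House — Harvest by 11–6.
Harvest–Isola: Harvest 15–2.
Harvest vs Cedar: Harvest preferred on 3+3+4 = 10 ballots; Harvest wins 10–7.
Dumpling House vs Isola: Dumpling House preferred on 3+2+4 = 9 ballots; Dumpling House wins 9–8.
Dumpling House vs Cedar: Dumpling House is ranked higher on 3+4 = 7 ballots, Cedar on 10. Cedar wins 10–7.
Isola–Cedar: Isola 12–5.
Harvest wins every pairwise contest, so Harvest is the Condorcet winner.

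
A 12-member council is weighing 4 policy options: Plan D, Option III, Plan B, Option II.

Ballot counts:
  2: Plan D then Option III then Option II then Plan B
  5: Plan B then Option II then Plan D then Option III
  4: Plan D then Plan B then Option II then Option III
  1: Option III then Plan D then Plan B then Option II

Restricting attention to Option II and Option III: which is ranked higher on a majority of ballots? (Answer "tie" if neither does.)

Option II

Ballots ranking Option II above Option III: 5 + 4 = 9.
Ballots ranking Option III above Option II: 12 − 9 = 3.
Option II wins the head-to-head 9–3.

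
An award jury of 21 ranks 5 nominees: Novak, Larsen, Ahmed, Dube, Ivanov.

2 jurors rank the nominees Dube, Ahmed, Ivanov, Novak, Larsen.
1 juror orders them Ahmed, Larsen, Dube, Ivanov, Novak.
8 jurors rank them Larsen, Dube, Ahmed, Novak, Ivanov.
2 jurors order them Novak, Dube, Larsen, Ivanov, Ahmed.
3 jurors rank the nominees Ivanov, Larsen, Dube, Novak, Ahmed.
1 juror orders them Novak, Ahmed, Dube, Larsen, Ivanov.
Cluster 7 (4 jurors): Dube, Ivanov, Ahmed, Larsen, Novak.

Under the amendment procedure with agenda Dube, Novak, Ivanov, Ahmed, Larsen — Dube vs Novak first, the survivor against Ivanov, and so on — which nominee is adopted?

Round 1: Dube vs Novak — 18–3, Dube advances.
Round 2: Dube vs Ivanov — 18–3, Dube advances.
Round 3: Dube vs Ahmed — 19–2, Dube advances.
Round 4: Dube vs Larsen — 9–12, Larsen advances.
The agenda winner is Larsen.

Larsen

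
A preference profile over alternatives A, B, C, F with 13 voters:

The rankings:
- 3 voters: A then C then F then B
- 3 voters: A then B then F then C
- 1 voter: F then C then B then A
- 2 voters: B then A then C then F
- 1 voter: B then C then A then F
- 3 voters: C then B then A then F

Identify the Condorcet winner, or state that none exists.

none

Pairwise majorities:
A vs B: B wins 7–6.
A–C: A 8–5.
A vs F: A wins 12–1.
B vs C: C, 7–6.
B–F: B 9–4.
C vs F: C wins 9–4.
Each alternative drops at least one matchup (A loses to B; B loses to C; C loses to A; F loses to A); the cycle A beats C beats B beats A rules out a Condorcet winner.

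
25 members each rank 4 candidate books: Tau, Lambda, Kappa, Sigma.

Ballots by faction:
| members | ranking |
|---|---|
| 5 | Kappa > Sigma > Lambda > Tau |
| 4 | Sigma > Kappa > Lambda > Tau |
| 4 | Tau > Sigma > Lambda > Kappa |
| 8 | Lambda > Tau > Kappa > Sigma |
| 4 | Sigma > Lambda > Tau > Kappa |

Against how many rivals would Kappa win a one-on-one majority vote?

1

Kappa against each rival (25 members):
Kappa vs Tau: Kappa is ranked higher on 5+4 = 9 ballots, Tau on 16. Tau wins 16–9.
Kappa vs Lambda: Kappa preferred on 5+4 = 9 ballots; Lambda wins 16–9.
Kappa vs Sigma: Kappa is ranked higher on 5+8 = 13 ballots, Sigma on 12. Kappa wins 13–12.
Kappa beats Sigma; loses to Tau, Lambda — 1 pairwise win.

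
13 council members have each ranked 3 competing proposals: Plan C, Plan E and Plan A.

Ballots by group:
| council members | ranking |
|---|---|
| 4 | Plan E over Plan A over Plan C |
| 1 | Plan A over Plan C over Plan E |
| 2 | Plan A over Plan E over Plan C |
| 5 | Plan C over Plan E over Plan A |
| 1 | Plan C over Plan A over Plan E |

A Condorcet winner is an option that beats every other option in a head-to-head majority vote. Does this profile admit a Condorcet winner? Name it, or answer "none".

Pairwise majorities:
Plan C vs Plan E: 7 to 6, Plan C.
Plan C vs Plan A: Plan A wins 7–6.
Plan E–Plan A: Plan E 9–4.
No option is unbeaten: Plan C loses to Plan A; Plan E loses to Plan C; Plan A loses to Plan E. In particular Plan C beats Plan E beats Plan A beats Plan C is a majority cycle — no Condorcet winner exists.

none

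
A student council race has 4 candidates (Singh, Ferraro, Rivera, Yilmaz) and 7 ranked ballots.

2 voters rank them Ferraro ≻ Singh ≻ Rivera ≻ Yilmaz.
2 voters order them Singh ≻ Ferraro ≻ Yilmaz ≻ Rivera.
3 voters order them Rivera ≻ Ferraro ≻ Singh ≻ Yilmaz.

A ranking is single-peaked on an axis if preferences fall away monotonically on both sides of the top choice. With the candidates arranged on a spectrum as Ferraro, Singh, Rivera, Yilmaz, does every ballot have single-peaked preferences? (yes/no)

Axis positions: Ferraro=1, Singh=2, Rivera=3, Yilmaz=4.
Type 1 (peak Ferraro at position 1): ranking walks positions 1-2-3-4, expanding outward from the peak — single-peaked.
Type 2: ranking walks positions 2-1-4-3; Yilmaz is ranked above Rivera even though Rivera lies between Yilmaz and the peak Singh on the axis — preferences dip and rise again. Not single-peaked.
Type 3: ranking walks positions 3-1-2-4; Ferraro is ranked above Singh even though Singh lies between Ferraro and the peak Rivera on the axis — preferences dip and rise again. Not single-peaked.
Type 2 violates single-peakedness, so the profile is not single-peaked on this axis.

no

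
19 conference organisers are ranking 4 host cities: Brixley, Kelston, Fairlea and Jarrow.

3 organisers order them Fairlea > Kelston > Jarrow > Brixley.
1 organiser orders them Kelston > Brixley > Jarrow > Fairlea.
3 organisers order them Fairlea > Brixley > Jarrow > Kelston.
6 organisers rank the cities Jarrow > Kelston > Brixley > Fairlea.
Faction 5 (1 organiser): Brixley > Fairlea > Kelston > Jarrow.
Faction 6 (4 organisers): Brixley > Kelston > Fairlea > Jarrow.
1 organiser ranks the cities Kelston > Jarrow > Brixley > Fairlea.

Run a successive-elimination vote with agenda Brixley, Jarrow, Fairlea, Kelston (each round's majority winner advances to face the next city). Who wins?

Round 1: Brixley vs Jarrow — 9–10, Jarrow advances.
Round 2: Jarrow vs Fairlea — 8–11, Fairlea advances.
Round 3: Fairlea vs Kelston — 7–12, Kelston advances.
The agenda winner is Kelston.

Kelston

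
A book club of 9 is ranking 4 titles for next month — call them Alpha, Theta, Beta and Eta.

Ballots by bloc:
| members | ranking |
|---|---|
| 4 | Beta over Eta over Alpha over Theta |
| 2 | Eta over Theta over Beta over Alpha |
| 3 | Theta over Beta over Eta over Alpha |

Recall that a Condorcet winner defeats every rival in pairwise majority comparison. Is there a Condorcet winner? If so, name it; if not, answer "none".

Pairwise majorities:
Alpha–Theta: Theta 5–4.
Alpha–Beta: Beta 9–0.
Alpha–Eta: Eta 9–0.
Theta vs Beta: Theta wins 5–4.
Theta vs Eta: Eta, 6–3.
Beta–Eta: Beta 7–2.
Each book drops at least one matchup (Alpha loses to Theta; Theta loses to Eta; Beta loses to Theta; Eta loses to Beta); the cycle Theta > Beta > Eta > Theta rules out a Condorcet winner.

none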